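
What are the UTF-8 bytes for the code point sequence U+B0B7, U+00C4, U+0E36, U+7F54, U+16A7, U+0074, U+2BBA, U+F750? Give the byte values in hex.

U+B0B7: 3-byte form → EB 82 B7.
U+00C4: 2-byte form → C3 84.
U+0E36: 3-byte form → E0 B8 B6.
U+7F54: 3-byte form → E7 BD 94.
U+16A7: 3-byte form → E1 9A A7.
U+0074: 1-byte form → 74.
U+2BBA: 3-byte form → E2 AE BA.
U+F750: 3-byte form → EF 9D 90.
Concatenated (21 bytes): EB 82 B7 C3 84 E0 B8 B6 E7 BD 94 E1 9A A7 74 E2 AE BA EF 9D 90.

EB 82 B7 C3 84 E0 B8 B6 E7 BD 94 E1 9A A7 74 E2 AE BA EF 9D 90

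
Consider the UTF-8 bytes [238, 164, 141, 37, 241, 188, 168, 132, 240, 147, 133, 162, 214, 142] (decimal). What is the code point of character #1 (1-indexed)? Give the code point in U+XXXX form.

Offset 0: leading byte 0xEE = 11101110 → 3-byte char #1 = EE A4 8D.
Leading byte 0xEE = 11101110 matches 1110xxxx → 3-byte sequence.
Byte 1: 0xEE = 11101110, payload 1110 (4 bits).
Byte 2: 0xA4 = 10100100 (10xxxxxx ✓), payload 100100.
Byte 3: 0x8D = 10001101 (10xxxxxx ✓), payload 001101.
Concatenate: 1110100100001101 = 0xE90D (16 bits → U+E90D).

U+E90D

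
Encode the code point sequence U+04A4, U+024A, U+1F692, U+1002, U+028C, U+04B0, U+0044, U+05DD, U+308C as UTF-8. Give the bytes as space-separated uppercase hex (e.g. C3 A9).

U+04A4: 2-byte form → D2 A4.
U+024A: 2-byte form → C9 8A.
U+1F692: 4-byte form → F0 9F 9A 92.
U+1002: 3-byte form → E1 80 82.
U+028C: 2-byte form → CA 8C.
U+04B0: 2-byte form → D2 B0.
U+0044: 1-byte form → 44.
U+05DD: 2-byte form → D7 9D.
U+308C: 3-byte form → E3 82 8C.
Concatenated (21 bytes): D2 A4 C9 8A F0 9F 9A 92 E1 80 82 CA 8C D2 B0 44 D7 9D E3 82 8C.

D2 A4 C9 8A F0 9F 9A 92 E1 80 82 CA 8C D2 B0 44 D7 9D E3 82 8C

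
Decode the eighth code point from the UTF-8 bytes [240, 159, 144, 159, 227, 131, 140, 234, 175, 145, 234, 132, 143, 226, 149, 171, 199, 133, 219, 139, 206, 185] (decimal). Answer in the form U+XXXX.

Offset 0: leading byte 0xF0 = 11110000 → 4-byte char #1 = F0 9F 90 9F.
Offset 4: leading byte 0xE3 = 11100011 → 3-byte char #2 = E3 83 8C.
Offset 7: leading byte 0xEA = 11101010 → 3-byte char #3 = EA AF 91.
Offset 10: leading byte 0xEA = 11101010 → 3-byte char #4 = EA 84 8F.
Offset 13: leading byte 0xE2 = 11100010 → 3-byte char #5 = E2 95 AB.
Offset 16: leading byte 0xC7 = 11000111 → 2-byte char #6 = C7 85.
Offset 18: leading byte 0xDB = 11011011 → 2-byte char #7 = DB 8B.
Offset 20: leading byte 0xCE = 11001110 → 2-byte char #8 = CE B9.
Leading byte 0xCE = 11001110 matches 110xxxxx → 2-byte sequence.
Byte 1: 0xCE = 11001110, payload 01110 (5 bits).
Byte 2: 0xB9 = 10111001 (10xxxxxx ✓), payload 111001.
Concatenate: 01110111001 = 0x3B9 (11 bits → U+03B9).

U+03B9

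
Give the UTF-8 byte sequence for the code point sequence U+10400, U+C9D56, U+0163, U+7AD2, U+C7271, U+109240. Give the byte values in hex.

U+10400: 4-byte form → F0 90 90 80.
U+C9D56: 4-byte form → F3 89 B5 96.
U+0163: 2-byte form → C5 A3.
U+7AD2: 3-byte form → E7 AB 92.
U+C7271: 4-byte form → F3 87 89 B1.
U+109240: 4-byte form → F4 89 89 80.
Concatenated (21 bytes): F0 90 90 80 F3 89 B5 96 C5 A3 E7 AB 92 F3 87 89 B1 F4 89 89 80.

F0 90 90 80 F3 89 B5 96 C5 A3 E7 AB 92 F3 87 89 B1 F4 89 89 80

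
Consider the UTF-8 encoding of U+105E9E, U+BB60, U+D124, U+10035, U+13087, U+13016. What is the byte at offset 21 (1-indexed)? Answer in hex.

1-indexed offset 21 is 0-indexed offset 20.
U+105E9E → 4-byte form F4 85 BA 9E at offsets 0–3.
U+BB60 → 3-byte form EB AD A0 at offsets 4–6.
U+D124 → 3-byte form ED 84 A4 at offsets 7–9.
U+10035 → 4-byte form F0 90 80 B5 at offsets 10–13.
U+13087 → 4-byte form F0 93 82 87 at offsets 14–17.
U+13016 → 4-byte form F0 93 80 96 at offsets 18–21.
Offset 20 falls in char 6's range; it's byte 3 of F0 93 80 96 = 0x80.

0x80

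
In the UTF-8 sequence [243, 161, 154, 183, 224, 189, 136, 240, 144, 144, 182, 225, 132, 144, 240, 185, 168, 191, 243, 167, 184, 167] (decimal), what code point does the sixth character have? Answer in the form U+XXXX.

U+E7E27

Offset 0: leading byte 0xF3 = 11110011 → 4-byte char #1 = F3 A1 9A B7.
Offset 4: leading byte 0xE0 = 11100000 → 3-byte char #2 = E0 BD 88.
Offset 7: leading byte 0xF0 = 11110000 → 4-byte char #3 = F0 90 90 B6.
Offset 11: leading byte 0xE1 = 11100001 → 3-byte char #4 = E1 84 90.
Offset 14: leading byte 0xF0 = 11110000 → 4-byte char #5 = F0 B9 A8 BF.
Offset 18: leading byte 0xF3 = 11110011 → 4-byte char #6 = F3 A7 B8 A7.
Leading byte 0xF3 = 11110011 matches 11110xxx → 4-byte sequence.
Byte 1: 0xF3 = 11110011, payload 011 (3 bits).
Byte 2: 0xA7 = 10100111 (10xxxxxx ✓), payload 100111.
Byte 3: 0xB8 = 10111000 (10xxxxxx ✓), payload 111000.
Byte 4: 0xA7 = 10100111 (10xxxxxx ✓), payload 100111.
Concatenate: 011100111111000100111 = 0xE7E27 (21 bits → U+E7E27).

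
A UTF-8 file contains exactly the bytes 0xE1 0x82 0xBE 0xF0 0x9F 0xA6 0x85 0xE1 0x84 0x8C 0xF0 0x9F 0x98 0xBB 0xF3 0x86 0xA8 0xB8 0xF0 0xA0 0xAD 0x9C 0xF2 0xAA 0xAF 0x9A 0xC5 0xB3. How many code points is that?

Byte at offset 0: 0xE1 = 11100001 → 3-byte char (#1). Advance 3.
Byte at offset 3: 0xF0 = 11110000 → 4-byte char (#2). Advance 4.
Byte at offset 7: 0xE1 = 11100001 → 3-byte char (#3). Advance 3.
Byte at offset 10: 0xF0 = 11110000 → 4-byte char (#4). Advance 4.
Byte at offset 14: 0xF3 = 11110011 → 4-byte char (#5). Advance 4.
Byte at offset 18: 0xF0 = 11110000 → 4-byte char (#6). Advance 4.
Byte at offset 22: 0xF2 = 11110010 → 4-byte char (#7). Advance 4.
Byte at offset 26: 0xC5 = 11000101 → 2-byte char (#8). Advance 2.
Reached end at offset 28 after 8 code points.

8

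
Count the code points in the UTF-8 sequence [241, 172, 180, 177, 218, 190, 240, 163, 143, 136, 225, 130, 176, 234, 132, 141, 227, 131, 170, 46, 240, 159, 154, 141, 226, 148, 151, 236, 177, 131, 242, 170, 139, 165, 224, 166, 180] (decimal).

12

Byte at offset 0: 0xF1 = 11110001 → 4-byte char (#1). Advance 4.
Byte at offset 4: 0xDA = 11011010 → 2-byte char (#2). Advance 2.
Byte at offset 6: 0xF0 = 11110000 → 4-byte char (#3). Advance 4.
Byte at offset 10: 0xE1 = 11100001 → 3-byte char (#4). Advance 3.
Byte at offset 13: 0xEA = 11101010 → 3-byte char (#5). Advance 3.
Byte at offset 16: 0xE3 = 11100011 → 3-byte char (#6). Advance 3.
Byte at offset 19: 0x2E = 00101110 → 1-byte char (#7). Advance 1.
Byte at offset 20: 0xF0 = 11110000 → 4-byte char (#8). Advance 4.
Byte at offset 24: 0xE2 = 11100010 → 3-byte char (#9). Advance 3.
Byte at offset 27: 0xEC = 11101100 → 3-byte char (#10). Advance 3.
Byte at offset 30: 0xF2 = 11110010 → 4-byte char (#11). Advance 4.
Byte at offset 34: 0xE0 = 11100000 → 3-byte char (#12). Advance 3.
Reached end at offset 37 after 12 code points.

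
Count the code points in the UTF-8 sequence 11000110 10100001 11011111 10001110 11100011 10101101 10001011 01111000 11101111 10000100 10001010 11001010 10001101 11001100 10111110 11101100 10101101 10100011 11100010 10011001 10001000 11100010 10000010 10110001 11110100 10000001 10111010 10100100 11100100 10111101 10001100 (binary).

Byte at offset 0: 0xC6 = 11000110 → 2-byte char (#1). Advance 2.
Byte at offset 2: 0xDF = 11011111 → 2-byte char (#2). Advance 2.
Byte at offset 4: 0xE3 = 11100011 → 3-byte char (#3). Advance 3.
Byte at offset 7: 0x78 = 01111000 → 1-byte char (#4). Advance 1.
Byte at offset 8: 0xEF = 11101111 → 3-byte char (#5). Advance 3.
Byte at offset 11: 0xCA = 11001010 → 2-byte char (#6). Advance 2.
Byte at offset 13: 0xCC = 11001100 → 2-byte char (#7). Advance 2.
Byte at offset 15: 0xEC = 11101100 → 3-byte char (#8). Advance 3.
Byte at offset 18: 0xE2 = 11100010 → 3-byte char (#9). Advance 3.
Byte at offset 21: 0xE2 = 11100010 → 3-byte char (#10). Advance 3.
Byte at offset 24: 0xF4 = 11110100 → 4-byte char (#11). Advance 4.
Byte at offset 28: 0xE4 = 11100100 → 3-byte char (#12). Advance 3.
Reached end at offset 31 after 12 code points.

12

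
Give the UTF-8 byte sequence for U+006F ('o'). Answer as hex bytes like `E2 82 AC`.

6F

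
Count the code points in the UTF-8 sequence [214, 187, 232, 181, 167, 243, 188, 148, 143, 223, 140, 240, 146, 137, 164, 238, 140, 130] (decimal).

6

Byte at offset 0: 0xD6 = 11010110 → 2-byte char (#1). Advance 2.
Byte at offset 2: 0xE8 = 11101000 → 3-byte char (#2). Advance 3.
Byte at offset 5: 0xF3 = 11110011 → 4-byte char (#3). Advance 4.
Byte at offset 9: 0xDF = 11011111 → 2-byte char (#4). Advance 2.
Byte at offset 11: 0xF0 = 11110000 → 4-byte char (#5). Advance 4.
Byte at offset 15: 0xEE = 11101110 → 3-byte char (#6). Advance 3.
Reached end at offset 18 after 6 code points.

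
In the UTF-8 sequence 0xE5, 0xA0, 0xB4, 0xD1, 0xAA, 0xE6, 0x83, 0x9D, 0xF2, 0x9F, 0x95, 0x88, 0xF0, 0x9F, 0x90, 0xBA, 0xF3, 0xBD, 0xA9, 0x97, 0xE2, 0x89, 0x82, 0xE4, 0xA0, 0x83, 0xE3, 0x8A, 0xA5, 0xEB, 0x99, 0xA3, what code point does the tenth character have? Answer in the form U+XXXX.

Offset 0: leading byte 0xE5 = 11100101 → 3-byte char #1 = E5 A0 B4.
Offset 3: leading byte 0xD1 = 11010001 → 2-byte char #2 = D1 AA.
Offset 5: leading byte 0xE6 = 11100110 → 3-byte char #3 = E6 83 9D.
Offset 8: leading byte 0xF2 = 11110010 → 4-byte char #4 = F2 9F 95 88.
Offset 12: leading byte 0xF0 = 11110000 → 4-byte char #5 = F0 9F 90 BA.
Offset 16: leading byte 0xF3 = 11110011 → 4-byte char #6 = F3 BD A9 97.
Offset 20: leading byte 0xE2 = 11100010 → 3-byte char #7 = E2 89 82.
Offset 23: leading byte 0xE4 = 11100100 → 3-byte char #8 = E4 A0 83.
Offset 26: leading byte 0xE3 = 11100011 → 3-byte char #9 = E3 8A A5.
Offset 29: leading byte 0xEB = 11101011 → 3-byte char #10 = EB 99 A3.
Leading byte 0xEB = 11101011 matches 1110xxxx → 3-byte sequence.
Byte 1: 0xEB = 11101011, payload 1011 (4 bits).
Byte 2: 0x99 = 10011001 (10xxxxxx ✓), payload 011001.
Byte 3: 0xA3 = 10100011 (10xxxxxx ✓), payload 100011.
Concatenate: 1011011001100011 = 0xB663 (16 bits → U+B663).

U+B663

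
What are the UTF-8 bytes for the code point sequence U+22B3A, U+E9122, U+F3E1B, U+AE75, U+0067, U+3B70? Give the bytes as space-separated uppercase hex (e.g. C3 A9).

U+22B3A: 4-byte form → F0 A2 AC BA.
U+E9122: 4-byte form → F3 A9 84 A2.
U+F3E1B: 4-byte form → F3 B3 B8 9B.
U+AE75: 3-byte form → EA B9 B5.
U+0067: 1-byte form → 67.
U+3B70: 3-byte form → E3 AD B0.
Concatenated (19 bytes): F0 A2 AC BA F3 A9 84 A2 F3 B3 B8 9B EA B9 B5 67 E3 AD B0.

F0 A2 AC BA F3 A9 84 A2 F3 B3 B8 9B EA B9 B5 67 E3 AD B0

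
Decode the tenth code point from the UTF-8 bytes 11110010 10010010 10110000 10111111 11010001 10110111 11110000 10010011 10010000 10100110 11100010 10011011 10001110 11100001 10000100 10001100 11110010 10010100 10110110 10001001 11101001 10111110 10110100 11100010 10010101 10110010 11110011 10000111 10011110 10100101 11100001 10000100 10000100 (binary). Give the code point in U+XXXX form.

U+1104

Offset 0: leading byte 0xF2 = 11110010 → 4-byte char #1 = F2 92 B0 BF.
Offset 4: leading byte 0xD1 = 11010001 → 2-byte char #2 = D1 B7.
Offset 6: leading byte 0xF0 = 11110000 → 4-byte char #3 = F0 93 90 A6.
Offset 10: leading byte 0xE2 = 11100010 → 3-byte char #4 = E2 9B 8E.
Offset 13: leading byte 0xE1 = 11100001 → 3-byte char #5 = E1 84 8C.
Offset 16: leading byte 0xF2 = 11110010 → 4-byte char #6 = F2 94 B6 89.
Offset 20: leading byte 0xE9 = 11101001 → 3-byte char #7 = E9 BE B4.
Offset 23: leading byte 0xE2 = 11100010 → 3-byte char #8 = E2 95 B2.
Offset 26: leading byte 0xF3 = 11110011 → 4-byte char #9 = F3 87 9E A5.
Offset 30: leading byte 0xE1 = 11100001 → 3-byte char #10 = E1 84 84.
Leading byte 0xE1 = 11100001 matches 1110xxxx → 3-byte sequence.
Byte 1: 0xE1 = 11100001, payload 0001 (4 bits).
Byte 2: 0x84 = 10000100 (10xxxxxx ✓), payload 000100.
Byte 3: 0x84 = 10000100 (10xxxxxx ✓), payload 000100.
Concatenate: 0001000100000100 = 0x1104 (16 bits → U+1104).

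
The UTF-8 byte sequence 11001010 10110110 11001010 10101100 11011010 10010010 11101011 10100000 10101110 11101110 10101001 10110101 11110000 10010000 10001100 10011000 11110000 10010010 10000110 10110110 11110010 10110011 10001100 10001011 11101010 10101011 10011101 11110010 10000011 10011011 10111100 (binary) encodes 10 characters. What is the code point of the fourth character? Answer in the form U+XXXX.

U+B82E

Offset 0: leading byte 0xCA = 11001010 → 2-byte char #1 = CA B6.
Offset 2: leading byte 0xCA = 11001010 → 2-byte char #2 = CA AC.
Offset 4: leading byte 0xDA = 11011010 → 2-byte char #3 = DA 92.
Offset 6: leading byte 0xEB = 11101011 → 3-byte char #4 = EB A0 AE.
Leading byte 0xEB = 11101011 matches 1110xxxx → 3-byte sequence.
Byte 1: 0xEB = 11101011, payload 1011 (4 bits).
Byte 2: 0xA0 = 10100000 (10xxxxxx ✓), payload 100000.
Byte 3: 0xAE = 10101110 (10xxxxxx ✓), payload 101110.
Concatenate: 1011100000101110 = 0xB82E (16 bits → U+B82E).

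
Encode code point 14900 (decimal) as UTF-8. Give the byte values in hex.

E3 A8 B4

U+3A34 = 0x3A34 = 14900 decimal. In range U+0800–U+FFFF → 3-byte form: 1110xxxx 10xxxxxx 10xxxxxx.
Binary (16 bits): 0011101000110100.
Split 4+6+6: 0011 | 101000 | 110100.
Byte 1: 11100011 = 0xE3.
Byte 2: 10101000 = 0xA8.
Byte 3: 10110100 = 0xB4.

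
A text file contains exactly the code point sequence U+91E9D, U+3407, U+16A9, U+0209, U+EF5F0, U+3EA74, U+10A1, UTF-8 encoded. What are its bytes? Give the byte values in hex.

F2 91 BA 9D E3 90 87 E1 9A A9 C8 89 F3 AF 97 B0 F0 BE A9 B4 E1 82 A1

U+91E9D: 4-byte form → F2 91 BA 9D.
U+3407: 3-byte form → E3 90 87.
U+16A9: 3-byte form → E1 9A A9.
U+0209: 2-byte form → C8 89.
U+EF5F0: 4-byte form → F3 AF 97 B0.
U+3EA74: 4-byte form → F0 BE A9 B4.
U+10A1: 3-byte form → E1 82 A1.
Concatenated (23 bytes): F2 91 BA 9D E3 90 87 E1 9A A9 C8 89 F3 AF 97 B0 F0 BE A9 B4 E1 82 A1.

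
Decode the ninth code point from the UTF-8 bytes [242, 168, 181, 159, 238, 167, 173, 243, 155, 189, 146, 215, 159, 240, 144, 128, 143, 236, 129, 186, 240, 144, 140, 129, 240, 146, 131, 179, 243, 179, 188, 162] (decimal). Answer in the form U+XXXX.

Offset 0: leading byte 0xF2 = 11110010 → 4-byte char #1 = F2 A8 B5 9F.
Offset 4: leading byte 0xEE = 11101110 → 3-byte char #2 = EE A7 AD.
Offset 7: leading byte 0xF3 = 11110011 → 4-byte char #3 = F3 9B BD 92.
Offset 11: leading byte 0xD7 = 11010111 → 2-byte char #4 = D7 9F.
Offset 13: leading byte 0xF0 = 11110000 → 4-byte char #5 = F0 90 80 8F.
Offset 17: leading byte 0xEC = 11101100 → 3-byte char #6 = EC 81 BA.
Offset 20: leading byte 0xF0 = 11110000 → 4-byte char #7 = F0 90 8C 81.
Offset 24: leading byte 0xF0 = 11110000 → 4-byte char #8 = F0 92 83 B3.
Offset 28: leading byte 0xF3 = 11110011 → 4-byte char #9 = F3 B3 BC A2.
Leading byte 0xF3 = 11110011 matches 11110xxx → 4-byte sequence.
Byte 1: 0xF3 = 11110011, payload 011 (3 bits).
Byte 2: 0xB3 = 10110011 (10xxxxxx ✓), payload 110011.
Byte 3: 0xBC = 10111100 (10xxxxxx ✓), payload 111100.
Byte 4: 0xA2 = 10100010 (10xxxxxx ✓), payload 100010.
Concatenate: 011110011111100100010 = 0xF3F22 (21 bits → U+F3F22).

U+F3F22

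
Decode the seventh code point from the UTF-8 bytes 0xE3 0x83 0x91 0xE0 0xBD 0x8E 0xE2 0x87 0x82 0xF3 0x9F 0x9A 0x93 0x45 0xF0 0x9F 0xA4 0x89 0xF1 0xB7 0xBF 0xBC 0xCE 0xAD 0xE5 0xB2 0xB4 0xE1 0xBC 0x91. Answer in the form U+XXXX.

Offset 0: leading byte 0xE3 = 11100011 → 3-byte char #1 = E3 83 91.
Offset 3: leading byte 0xE0 = 11100000 → 3-byte char #2 = E0 BD 8E.
Offset 6: leading byte 0xE2 = 11100010 → 3-byte char #3 = E2 87 82.
Offset 9: leading byte 0xF3 = 11110011 → 4-byte char #4 = F3 9F 9A 93.
Offset 13: leading byte 0x45 = 01000101 → 1-byte char #5 = 45.
Offset 14: leading byte 0xF0 = 11110000 → 4-byte char #6 = F0 9F A4 89.
Offset 18: leading byte 0xF1 = 11110001 → 4-byte char #7 = F1 B7 BF BC.
Leading byte 0xF1 = 11110001 matches 11110xxx → 4-byte sequence.
Byte 1: 0xF1 = 11110001, payload 001 (3 bits).
Byte 2: 0xB7 = 10110111 (10xxxxxx ✓), payload 110111.
Byte 3: 0xBF = 10111111 (10xxxxxx ✓), payload 111111.
Byte 4: 0xBC = 10111100 (10xxxxxx ✓), payload 111100.
Concatenate: 001110111111111111100 = 0x77FFC (21 bits → U+77FFC).

U+77FFC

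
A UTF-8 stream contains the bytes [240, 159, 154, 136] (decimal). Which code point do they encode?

Leading byte 0xF0 = 11110000 matches 11110xxx → 4-byte sequence.
Byte 1: 0xF0 = 11110000, payload 000 (3 bits).
Byte 2: 0x9F = 10011111 (10xxxxxx ✓), payload 011111.
Byte 3: 0x9A = 10011010 (10xxxxxx ✓), payload 011010.
Byte 4: 0x88 = 10001000 (10xxxxxx ✓), payload 001000.
Concatenate: 000011111011010001000 = 0x1F688 (21 bits → U+1F688).

U+1F688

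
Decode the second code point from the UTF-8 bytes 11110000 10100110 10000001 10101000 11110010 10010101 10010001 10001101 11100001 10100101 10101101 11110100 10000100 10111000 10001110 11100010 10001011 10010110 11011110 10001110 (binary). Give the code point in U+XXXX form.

U+9544D

Offset 0: leading byte 0xF0 = 11110000 → 4-byte char #1 = F0 A6 81 A8.
Offset 4: leading byte 0xF2 = 11110010 → 4-byte char #2 = F2 95 91 8D.
Leading byte 0xF2 = 11110010 matches 11110xxx → 4-byte sequence.
Byte 1: 0xF2 = 11110010, payload 010 (3 bits).
Byte 2: 0x95 = 10010101 (10xxxxxx ✓), payload 010101.
Byte 3: 0x91 = 10010001 (10xxxxxx ✓), payload 010001.
Byte 4: 0x8D = 10001101 (10xxxxxx ✓), payload 001101.
Concatenate: 010010101010001001101 = 0x9544D (21 bits → U+9544D).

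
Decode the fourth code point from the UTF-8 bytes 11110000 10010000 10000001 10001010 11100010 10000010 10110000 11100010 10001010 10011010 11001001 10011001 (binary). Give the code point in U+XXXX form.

U+0259

Offset 0: leading byte 0xF0 = 11110000 → 4-byte char #1 = F0 90 81 8A.
Offset 4: leading byte 0xE2 = 11100010 → 3-byte char #2 = E2 82 B0.
Offset 7: leading byte 0xE2 = 11100010 → 3-byte char #3 = E2 8A 9A.
Offset 10: leading byte 0xC9 = 11001001 → 2-byte char #4 = C9 99.
Leading byte 0xC9 = 11001001 matches 110xxxxx → 2-byte sequence.
Byte 1: 0xC9 = 11001001, payload 01001 (5 bits).
Byte 2: 0x99 = 10011001 (10xxxxxx ✓), payload 011001.
Concatenate: 01001011001 = 0x259 (11 bits → U+0259).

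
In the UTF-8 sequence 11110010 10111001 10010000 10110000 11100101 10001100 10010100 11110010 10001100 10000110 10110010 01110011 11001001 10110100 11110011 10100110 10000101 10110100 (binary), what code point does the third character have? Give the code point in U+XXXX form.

U+8C1B2

Offset 0: leading byte 0xF2 = 11110010 → 4-byte char #1 = F2 B9 90 B0.
Offset 4: leading byte 0xE5 = 11100101 → 3-byte char #2 = E5 8C 94.
Offset 7: leading byte 0xF2 = 11110010 → 4-byte char #3 = F2 8C 86 B2.
Leading byte 0xF2 = 11110010 matches 11110xxx → 4-byte sequence.
Byte 1: 0xF2 = 11110010, payload 010 (3 bits).
Byte 2: 0x8C = 10001100 (10xxxxxx ✓), payload 001100.
Byte 3: 0x86 = 10000110 (10xxxxxx ✓), payload 000110.
Byte 4: 0xB2 = 10110010 (10xxxxxx ✓), payload 110010.
Concatenate: 010001100000110110010 = 0x8C1B2 (21 bits → U+8C1B2).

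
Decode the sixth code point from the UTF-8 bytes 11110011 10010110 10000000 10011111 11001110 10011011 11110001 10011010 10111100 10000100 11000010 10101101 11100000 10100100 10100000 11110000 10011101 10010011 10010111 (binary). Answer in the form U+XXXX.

U+1D4D7

Offset 0: leading byte 0xF3 = 11110011 → 4-byte char #1 = F3 96 80 9F.
Offset 4: leading byte 0xCE = 11001110 → 2-byte char #2 = CE 9B.
Offset 6: leading byte 0xF1 = 11110001 → 4-byte char #3 = F1 9A BC 84.
Offset 10: leading byte 0xC2 = 11000010 → 2-byte char #4 = C2 AD.
Offset 12: leading byte 0xE0 = 11100000 → 3-byte char #5 = E0 A4 A0.
Offset 15: leading byte 0xF0 = 11110000 → 4-byte char #6 = F0 9D 93 97.
Leading byte 0xF0 = 11110000 matches 11110xxx → 4-byte sequence.
Byte 1: 0xF0 = 11110000, payload 000 (3 bits).
Byte 2: 0x9D = 10011101 (10xxxxxx ✓), payload 011101.
Byte 3: 0x93 = 10010011 (10xxxxxx ✓), payload 010011.
Byte 4: 0x97 = 10010111 (10xxxxxx ✓), payload 010111.
Concatenate: 000011101010011010111 = 0x1D4D7 (21 bits → U+1D4D7).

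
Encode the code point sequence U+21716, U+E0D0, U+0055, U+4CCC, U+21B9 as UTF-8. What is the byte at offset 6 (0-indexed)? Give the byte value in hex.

0x90

U+21716 → 4-byte form F0 A1 9C 96 at offsets 0–3.
U+E0D0 → 3-byte form EE 83 90 at offsets 4–6.
Offset 6 falls in char 2's range; it's byte 3 of EE 83 90 = 0x90.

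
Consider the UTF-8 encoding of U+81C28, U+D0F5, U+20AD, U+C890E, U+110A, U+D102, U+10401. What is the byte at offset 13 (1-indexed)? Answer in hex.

1-indexed offset 13 is 0-indexed offset 12.
U+81C28 → 4-byte form F2 81 B0 A8 at offsets 0–3.
U+D0F5 → 3-byte form ED 83 B5 at offsets 4–6.
U+20AD → 3-byte form E2 82 AD at offsets 7–9.
U+C890E → 4-byte form F3 88 A4 8E at offsets 10–13.
Offset 12 falls in char 4's range; it's byte 3 of F3 88 A4 8E = 0xA4.

0xA4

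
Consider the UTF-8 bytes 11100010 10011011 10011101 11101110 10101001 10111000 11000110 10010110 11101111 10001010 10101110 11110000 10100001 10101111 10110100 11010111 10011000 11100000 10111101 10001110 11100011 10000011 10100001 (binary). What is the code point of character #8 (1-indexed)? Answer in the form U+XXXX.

U+30E1

Offset 0: leading byte 0xE2 = 11100010 → 3-byte char #1 = E2 9B 9D.
Offset 3: leading byte 0xEE = 11101110 → 3-byte char #2 = EE A9 B8.
Offset 6: leading byte 0xC6 = 11000110 → 2-byte char #3 = C6 96.
Offset 8: leading byte 0xEF = 11101111 → 3-byte char #4 = EF 8A AE.
Offset 11: leading byte 0xF0 = 11110000 → 4-byte char #5 = F0 A1 AF B4.
Offset 15: leading byte 0xD7 = 11010111 → 2-byte char #6 = D7 98.
Offset 17: leading byte 0xE0 = 11100000 → 3-byte char #7 = E0 BD 8E.
Offset 20: leading byte 0xE3 = 11100011 → 3-byte char #8 = E3 83 A1.
Leading byte 0xE3 = 11100011 matches 1110xxxx → 3-byte sequence.
Byte 1: 0xE3 = 11100011, payload 0011 (4 bits).
Byte 2: 0x83 = 10000011 (10xxxxxx ✓), payload 000011.
Byte 3: 0xA1 = 10100001 (10xxxxxx ✓), payload 100001.
Concatenate: 0011000011100001 = 0x30E1 (16 bits → U+30E1).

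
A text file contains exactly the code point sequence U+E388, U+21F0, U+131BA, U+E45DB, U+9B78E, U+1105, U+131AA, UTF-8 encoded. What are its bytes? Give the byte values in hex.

EE 8E 88 E2 87 B0 F0 93 86 BA F3 A4 97 9B F2 9B 9E 8E E1 84 85 F0 93 86 AA

U+E388: 3-byte form → EE 8E 88.
U+21F0: 3-byte form → E2 87 B0.
U+131BA: 4-byte form → F0 93 86 BA.
U+E45DB: 4-byte form → F3 A4 97 9B.
U+9B78E: 4-byte form → F2 9B 9E 8E.
U+1105: 3-byte form → E1 84 85.
U+131AA: 4-byte form → F0 93 86 AA.
Concatenated (25 bytes): EE 8E 88 E2 87 B0 F0 93 86 BA F3 A4 97 9B F2 9B 9E 8E E1 84 85 F0 93 86 AA.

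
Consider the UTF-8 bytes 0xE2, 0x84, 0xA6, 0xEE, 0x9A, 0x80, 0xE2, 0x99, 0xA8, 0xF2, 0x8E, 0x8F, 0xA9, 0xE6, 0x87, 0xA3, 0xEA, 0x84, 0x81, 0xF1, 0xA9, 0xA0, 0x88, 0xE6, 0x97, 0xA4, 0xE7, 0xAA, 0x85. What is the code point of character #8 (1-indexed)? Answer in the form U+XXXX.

U+65E4

Offset 0: leading byte 0xE2 = 11100010 → 3-byte char #1 = E2 84 A6.
Offset 3: leading byte 0xEE = 11101110 → 3-byte char #2 = EE 9A 80.
Offset 6: leading byte 0xE2 = 11100010 → 3-byte char #3 = E2 99 A8.
Offset 9: leading byte 0xF2 = 11110010 → 4-byte char #4 = F2 8E 8F A9.
Offset 13: leading byte 0xE6 = 11100110 → 3-byte char #5 = E6 87 A3.
Offset 16: leading byte 0xEA = 11101010 → 3-byte char #6 = EA 84 81.
Offset 19: leading byte 0xF1 = 11110001 → 4-byte char #7 = F1 A9 A0 88.
Offset 23: leading byte 0xE6 = 11100110 → 3-byte char #8 = E6 97 A4.
Leading byte 0xE6 = 11100110 matches 1110xxxx → 3-byte sequence.
Byte 1: 0xE6 = 11100110, payload 0110 (4 bits).
Byte 2: 0x97 = 10010111 (10xxxxxx ✓), payload 010111.
Byte 3: 0xA4 = 10100100 (10xxxxxx ✓), payload 100100.
Concatenate: 0110010111100100 = 0x65E4 (16 bits → U+65E4).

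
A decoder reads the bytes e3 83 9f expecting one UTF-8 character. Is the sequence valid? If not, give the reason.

Leading byte 0xE3 = 11100011 → 3-byte form.
Continuation bytes 0x83=10000011, 0x9F=10011111 all match 10xxxxxx.
Decoded value 0x30DF is ≥ 0x800 (shortest form) and not a surrogate.

valid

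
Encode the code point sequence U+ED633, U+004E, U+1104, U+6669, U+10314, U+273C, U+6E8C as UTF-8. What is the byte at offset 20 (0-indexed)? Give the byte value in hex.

U+ED633 → 4-byte form F3 AD 98 B3 at offsets 0–3.
U+004E → 1-byte form 4E at offsets 4–4.
U+1104 → 3-byte form E1 84 84 at offsets 5–7.
U+6669 → 3-byte form E6 99 A9 at offsets 8–10.
U+10314 → 4-byte form F0 90 8C 94 at offsets 11–14.
U+273C → 3-byte form E2 9C BC at offsets 15–17.
U+6E8C → 3-byte form E6 BA 8C at offsets 18–20.
Offset 20 falls in char 7's range; it's byte 3 of E6 BA 8C = 0x8C.

0x8C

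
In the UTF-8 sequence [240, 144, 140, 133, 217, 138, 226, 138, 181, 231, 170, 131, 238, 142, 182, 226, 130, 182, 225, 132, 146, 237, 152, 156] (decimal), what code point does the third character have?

U+22B5

Offset 0: leading byte 0xF0 = 11110000 → 4-byte char #1 = F0 90 8C 85.
Offset 4: leading byte 0xD9 = 11011001 → 2-byte char #2 = D9 8A.
Offset 6: leading byte 0xE2 = 11100010 → 3-byte char #3 = E2 8A B5.
Leading byte 0xE2 = 11100010 matches 1110xxxx → 3-byte sequence.
Byte 1: 0xE2 = 11100010, payload 0010 (4 bits).
Byte 2: 0x8A = 10001010 (10xxxxxx ✓), payload 001010.
Byte 3: 0xB5 = 10110101 (10xxxxxx ✓), payload 110101.
Concatenate: 0010001010110101 = 0x22B5 (16 bits → U+22B5).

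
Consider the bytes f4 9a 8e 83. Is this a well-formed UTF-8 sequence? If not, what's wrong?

invalid (encodes a value above U+10FFFF)

Leading byte 0xF4 = 11110100 → 4-byte form.
Payload = 0x11A383, which exceeds U+10FFFF, the maximum Unicode code point. (Leading bytes F5–FF, or F4 followed by ≥ 0x90, are invalid.)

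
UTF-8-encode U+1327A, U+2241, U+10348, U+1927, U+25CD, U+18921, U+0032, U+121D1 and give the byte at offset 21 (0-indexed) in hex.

U+1327A → 4-byte form F0 93 89 BA at offsets 0–3.
U+2241 → 3-byte form E2 89 81 at offsets 4–6.
U+10348 → 4-byte form F0 90 8D 88 at offsets 7–10.
U+1927 → 3-byte form E1 A4 A7 at offsets 11–13.
U+25CD → 3-byte form E2 97 8D at offsets 14–16.
U+18921 → 4-byte form F0 98 A4 A1 at offsets 17–20.
U+0032 → 1-byte form 32 at offsets 21–21.
Offset 21 falls in char 7's range; it's byte 1 of 32 = 0x32.

0x32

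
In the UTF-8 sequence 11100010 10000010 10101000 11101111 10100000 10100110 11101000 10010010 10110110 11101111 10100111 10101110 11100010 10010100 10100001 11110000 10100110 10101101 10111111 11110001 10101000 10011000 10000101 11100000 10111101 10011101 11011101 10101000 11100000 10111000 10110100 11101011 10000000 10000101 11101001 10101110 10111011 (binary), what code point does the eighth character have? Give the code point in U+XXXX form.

Offset 0: leading byte 0xE2 = 11100010 → 3-byte char #1 = E2 82 A8.
Offset 3: leading byte 0xEF = 11101111 → 3-byte char #2 = EF A0 A6.
Offset 6: leading byte 0xE8 = 11101000 → 3-byte char #3 = E8 92 B6.
Offset 9: leading byte 0xEF = 11101111 → 3-byte char #4 = EF A7 AE.
Offset 12: leading byte 0xE2 = 11100010 → 3-byte char #5 = E2 94 A1.
Offset 15: leading byte 0xF0 = 11110000 → 4-byte char #6 = F0 A6 AD BF.
Offset 19: leading byte 0xF1 = 11110001 → 4-byte char #7 = F1 A8 98 85.
Offset 23: leading byte 0xE0 = 11100000 → 3-byte char #8 = E0 BD 9D.
Leading byte 0xE0 = 11100000 matches 1110xxxx → 3-byte sequence.
Byte 1: 0xE0 = 11100000, payload 0000 (4 bits).
Byte 2: 0xBD = 10111101 (10xxxxxx ✓), payload 111101.
Byte 3: 0x9D = 10011101 (10xxxxxx ✓), payload 011101.
Concatenate: 0000111101011101 = 0xF5D (16 bits → U+0F5D).

U+0F5D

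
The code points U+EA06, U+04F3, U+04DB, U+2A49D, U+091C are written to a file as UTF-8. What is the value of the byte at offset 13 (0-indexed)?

U+EA06 → 3-byte form EE A8 86 at offsets 0–2.
U+04F3 → 2-byte form D3 B3 at offsets 3–4.
U+04DB → 2-byte form D3 9B at offsets 5–6.
U+2A49D → 4-byte form F0 AA 92 9D at offsets 7–10.
U+091C → 3-byte form E0 A4 9C at offsets 11–13.
Offset 13 falls in char 5's range; it's byte 3 of E0 A4 9C = 0x9C.

0x9C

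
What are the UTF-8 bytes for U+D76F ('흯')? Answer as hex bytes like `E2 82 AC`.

U+D76F = 0xD76F = 55151 decimal. In range U+0800–U+FFFF → 3-byte form: 1110xxxx 10xxxxxx 10xxxxxx.
Binary (16 bits): 1101011101101111.
Split 4+6+6: 1101 | 011101 | 101111.
Byte 1: 11101101 = 0xED.
Byte 2: 10011101 = 0x9D.
Byte 3: 10101111 = 0xAF.

ED 9D AF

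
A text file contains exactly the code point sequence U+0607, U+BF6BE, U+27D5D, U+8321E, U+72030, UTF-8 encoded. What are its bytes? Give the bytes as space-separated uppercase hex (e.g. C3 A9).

D8 87 F2 BF 9A BE F0 A7 B5 9D F2 83 88 9E F1 B2 80 B0

U+0607: 2-byte form → D8 87.
U+BF6BE: 4-byte form → F2 BF 9A BE.
U+27D5D: 4-byte form → F0 A7 B5 9D.
U+8321E: 4-byte form → F2 83 88 9E.
U+72030: 4-byte form → F1 B2 80 B0.
Concatenated (18 bytes): D8 87 F2 BF 9A BE F0 A7 B5 9D F2 83 88 9E F1 B2 80 B0.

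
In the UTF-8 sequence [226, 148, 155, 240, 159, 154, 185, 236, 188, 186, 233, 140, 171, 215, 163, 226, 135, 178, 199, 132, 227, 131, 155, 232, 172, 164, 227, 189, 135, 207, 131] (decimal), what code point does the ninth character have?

Offset 0: leading byte 0xE2 = 11100010 → 3-byte char #1 = E2 94 9B.
Offset 3: leading byte 0xF0 = 11110000 → 4-byte char #2 = F0 9F 9A B9.
Offset 7: leading byte 0xEC = 11101100 → 3-byte char #3 = EC BC BA.
Offset 10: leading byte 0xE9 = 11101001 → 3-byte char #4 = E9 8C AB.
Offset 13: leading byte 0xD7 = 11010111 → 2-byte char #5 = D7 A3.
Offset 15: leading byte 0xE2 = 11100010 → 3-byte char #6 = E2 87 B2.
Offset 18: leading byte 0xC7 = 11000111 → 2-byte char #7 = C7 84.
Offset 20: leading byte 0xE3 = 11100011 → 3-byte char #8 = E3 83 9B.
Offset 23: leading byte 0xE8 = 11101000 → 3-byte char #9 = E8 AC A4.
Leading byte 0xE8 = 11101000 matches 1110xxxx → 3-byte sequence.
Byte 1: 0xE8 = 11101000, payload 1000 (4 bits).
Byte 2: 0xAC = 10101100 (10xxxxxx ✓), payload 101100.
Byte 3: 0xA4 = 10100100 (10xxxxxx ✓), payload 100100.
Concatenate: 1000101100100100 = 0x8B24 (16 bits → U+8B24).

U+8B24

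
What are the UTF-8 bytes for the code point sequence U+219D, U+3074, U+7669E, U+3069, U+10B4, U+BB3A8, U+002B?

E2 86 9D E3 81 B4 F1 B6 9A 9E E3 81 A9 E1 82 B4 F2 BB 8E A8 2B

U+219D: 3-byte form → E2 86 9D.
U+3074: 3-byte form → E3 81 B4.
U+7669E: 4-byte form → F1 B6 9A 9E.
U+3069: 3-byte form → E3 81 A9.
U+10B4: 3-byte form → E1 82 B4.
U+BB3A8: 4-byte form → F2 BB 8E A8.
U+002B: 1-byte form → 2B.
Concatenated (21 bytes): E2 86 9D E3 81 B4 F1 B6 9A 9E E3 81 A9 E1 82 B4 F2 BB 8E A8 2B.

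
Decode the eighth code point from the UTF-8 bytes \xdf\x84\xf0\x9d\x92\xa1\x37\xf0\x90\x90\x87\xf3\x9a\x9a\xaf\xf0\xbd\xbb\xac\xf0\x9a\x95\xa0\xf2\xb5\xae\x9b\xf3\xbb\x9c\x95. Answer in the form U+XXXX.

Offset 0: leading byte 0xDF = 11011111 → 2-byte char #1 = DF 84.
Offset 2: leading byte 0xF0 = 11110000 → 4-byte char #2 = F0 9D 92 A1.
Offset 6: leading byte 0x37 = 00110111 → 1-byte char #3 = 37.
Offset 7: leading byte 0xF0 = 11110000 → 4-byte char #4 = F0 90 90 87.
Offset 11: leading byte 0xF3 = 11110011 → 4-byte char #5 = F3 9A 9A AF.
Offset 15: leading byte 0xF0 = 11110000 → 4-byte char #6 = F0 BD BB AC.
Offset 19: leading byte 0xF0 = 11110000 → 4-byte char #7 = F0 9A 95 A0.
Offset 23: leading byte 0xF2 = 11110010 → 4-byte char #8 = F2 B5 AE 9B.
Leading byte 0xF2 = 11110010 matches 11110xxx → 4-byte sequence.
Byte 1: 0xF2 = 11110010, payload 010 (3 bits).
Byte 2: 0xB5 = 10110101 (10xxxxxx ✓), payload 110101.
Byte 3: 0xAE = 10101110 (10xxxxxx ✓), payload 101110.
Byte 4: 0x9B = 10011011 (10xxxxxx ✓), payload 011011.
Concatenate: 010110101101110011011 = 0xB5B9B (21 bits → U+B5B9B).

U+B5B9B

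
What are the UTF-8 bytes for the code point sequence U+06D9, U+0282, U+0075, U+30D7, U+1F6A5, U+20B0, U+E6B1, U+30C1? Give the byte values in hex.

U+06D9: 2-byte form → DB 99.
U+0282: 2-byte form → CA 82.
U+0075: 1-byte form → 75.
U+30D7: 3-byte form → E3 83 97.
U+1F6A5: 4-byte form → F0 9F 9A A5.
U+20B0: 3-byte form → E2 82 B0.
U+E6B1: 3-byte form → EE 9A B1.
U+30C1: 3-byte form → E3 83 81.
Concatenated (21 bytes): DB 99 CA 82 75 E3 83 97 F0 9F 9A A5 E2 82 B0 EE 9A B1 E3 83 81.

DB 99 CA 82 75 E3 83 97 F0 9F 9A A5 E2 82 B0 EE 9A B1 E3 83 81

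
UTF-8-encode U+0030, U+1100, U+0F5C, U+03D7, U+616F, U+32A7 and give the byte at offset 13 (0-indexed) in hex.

U+0030 → 1-byte form 30 at offsets 0–0.
U+1100 → 3-byte form E1 84 80 at offsets 1–3.
U+0F5C → 3-byte form E0 BD 9C at offsets 4–6.
U+03D7 → 2-byte form CF 97 at offsets 7–8.
U+616F → 3-byte form E6 85 AF at offsets 9–11.
U+32A7 → 3-byte form E3 8A A7 at offsets 12–14.
Offset 13 falls in char 6's range; it's byte 2 of E3 8A A7 = 0x8A.

0x8A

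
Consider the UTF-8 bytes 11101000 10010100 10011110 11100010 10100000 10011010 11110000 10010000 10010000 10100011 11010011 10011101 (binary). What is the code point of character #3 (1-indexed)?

U+10423

Offset 0: leading byte 0xE8 = 11101000 → 3-byte char #1 = E8 94 9E.
Offset 3: leading byte 0xE2 = 11100010 → 3-byte char #2 = E2 A0 9A.
Offset 6: leading byte 0xF0 = 11110000 → 4-byte char #3 = F0 90 90 A3.
Leading byte 0xF0 = 11110000 matches 11110xxx → 4-byte sequence.
Byte 1: 0xF0 = 11110000, payload 000 (3 bits).
Byte 2: 0x90 = 10010000 (10xxxxxx ✓), payload 010000.
Byte 3: 0x90 = 10010000 (10xxxxxx ✓), payload 010000.
Byte 4: 0xA3 = 10100011 (10xxxxxx ✓), payload 100011.
Concatenate: 000010000010000100011 = 0x10423 (21 bits → U+10423).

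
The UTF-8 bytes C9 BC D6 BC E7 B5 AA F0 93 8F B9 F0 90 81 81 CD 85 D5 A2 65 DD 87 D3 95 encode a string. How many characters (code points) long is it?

10

Byte at offset 0: 0xC9 = 11001001 → 2-byte char (#1). Advance 2.
Byte at offset 2: 0xD6 = 11010110 → 2-byte char (#2). Advance 2.
Byte at offset 4: 0xE7 = 11100111 → 3-byte char (#3). Advance 3.
Byte at offset 7: 0xF0 = 11110000 → 4-byte char (#4). Advance 4.
Byte at offset 11: 0xF0 = 11110000 → 4-byte char (#5). Advance 4.
Byte at offset 15: 0xCD = 11001101 → 2-byte char (#6). Advance 2.
Byte at offset 17: 0xD5 = 11010101 → 2-byte char (#7). Advance 2.
Byte at offset 19: 0x65 = 01100101 → 1-byte char (#8). Advance 1.
Byte at offset 20: 0xDD = 11011101 → 2-byte char (#9). Advance 2.
Byte at offset 22: 0xD3 = 11010011 → 2-byte char (#10). Advance 2.
Reached end at offset 24 after 10 code points.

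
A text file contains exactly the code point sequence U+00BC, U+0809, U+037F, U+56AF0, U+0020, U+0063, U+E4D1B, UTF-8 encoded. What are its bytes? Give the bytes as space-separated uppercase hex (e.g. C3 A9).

U+00BC: 2-byte form → C2 BC.
U+0809: 3-byte form → E0 A0 89.
U+037F: 2-byte form → CD BF.
U+56AF0: 4-byte form → F1 96 AB B0.
U+0020: 1-byte form → 20.
U+0063: 1-byte form → 63.
U+E4D1B: 4-byte form → F3 A4 B4 9B.
Concatenated (17 bytes): C2 BC E0 A0 89 CD BF F1 96 AB B0 20 63 F3 A4 B4 9B.

C2 BC E0 A0 89 CD BF F1 96 AB B0 20 63 F3 A4 B4 9B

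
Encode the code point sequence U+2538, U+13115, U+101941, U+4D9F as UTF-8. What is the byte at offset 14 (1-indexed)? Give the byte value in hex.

0x9F

1-indexed offset 14 is 0-indexed offset 13.
U+2538 → 3-byte form E2 94 B8 at offsets 0–2.
U+13115 → 4-byte form F0 93 84 95 at offsets 3–6.
U+101941 → 4-byte form F4 81 A5 81 at offsets 7–10.
U+4D9F → 3-byte form E4 B6 9F at offsets 11–13.
Offset 13 falls in char 4's range; it's byte 3 of E4 B6 9F = 0x9F.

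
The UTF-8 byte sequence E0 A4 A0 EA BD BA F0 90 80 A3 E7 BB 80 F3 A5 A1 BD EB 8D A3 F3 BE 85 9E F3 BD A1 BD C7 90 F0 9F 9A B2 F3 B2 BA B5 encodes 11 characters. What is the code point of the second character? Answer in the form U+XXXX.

Offset 0: leading byte 0xE0 = 11100000 → 3-byte char #1 = E0 A4 A0.
Offset 3: leading byte 0xEA = 11101010 → 3-byte char #2 = EA BD BA.
Leading byte 0xEA = 11101010 matches 1110xxxx → 3-byte sequence.
Byte 1: 0xEA = 11101010, payload 1010 (4 bits).
Byte 2: 0xBD = 10111101 (10xxxxxx ✓), payload 111101.
Byte 3: 0xBA = 10111010 (10xxxxxx ✓), payload 111010.
Concatenate: 1010111101111010 = 0xAF7A (16 bits → U+AF7A).

U+AF7A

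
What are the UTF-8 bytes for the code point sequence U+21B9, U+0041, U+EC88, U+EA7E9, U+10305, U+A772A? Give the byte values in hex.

E2 86 B9 41 EE B2 88 F3 AA 9F A9 F0 90 8C 85 F2 A7 9C AA

U+21B9: 3-byte form → E2 86 B9.
U+0041: 1-byte form → 41.
U+EC88: 3-byte form → EE B2 88.
U+EA7E9: 4-byte form → F3 AA 9F A9.
U+10305: 4-byte form → F0 90 8C 85.
U+A772A: 4-byte form → F2 A7 9C AA.
Concatenated (19 bytes): E2 86 B9 41 EE B2 88 F3 AA 9F A9 F0 90 8C 85 F2 A7 9C AA.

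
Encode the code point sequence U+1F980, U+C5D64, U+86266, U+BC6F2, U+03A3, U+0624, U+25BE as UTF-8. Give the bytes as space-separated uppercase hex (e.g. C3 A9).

F0 9F A6 80 F3 85 B5 A4 F2 86 89 A6 F2 BC 9B B2 CE A3 D8 A4 E2 96 BE

U+1F980: 4-byte form → F0 9F A6 80.
U+C5D64: 4-byte form → F3 85 B5 A4.
U+86266: 4-byte form → F2 86 89 A6.
U+BC6F2: 4-byte form → F2 BC 9B B2.
U+03A3: 2-byte form → CE A3.
U+0624: 2-byte form → D8 A4.
U+25BE: 3-byte form → E2 96 BE.
Concatenated (23 bytes): F0 9F A6 80 F3 85 B5 A4 F2 86 89 A6 F2 BC 9B B2 CE A3 D8 A4 E2 96 BE.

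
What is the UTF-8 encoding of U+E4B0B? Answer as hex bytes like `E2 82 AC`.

F3 A4 AC 8B

U+E4B0B = 0xE4B0B = 936715 decimal. In range U+10000–U+10FFFF → 4-byte form: 11110xxx 10xxxxxx 10xxxxxx 10xxxxxx.
Binary (21 bits): 011100100101100001011.
Split 3+6+6+6: 011 | 100100 | 101100 | 001011.
Byte 1: 11110011 = 0xF3.
Byte 2: 10100100 = 0xA4.
Byte 3: 10101100 = 0xAC.
Byte 4: 10001011 = 0x8B.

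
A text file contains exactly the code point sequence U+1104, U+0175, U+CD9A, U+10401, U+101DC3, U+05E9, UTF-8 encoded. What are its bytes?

U+1104: 3-byte form → E1 84 84.
U+0175: 2-byte form → C5 B5.
U+CD9A: 3-byte form → EC B6 9A.
U+10401: 4-byte form → F0 90 90 81.
U+101DC3: 4-byte form → F4 81 B7 83.
U+05E9: 2-byte form → D7 A9.
Concatenated (18 bytes): E1 84 84 C5 B5 EC B6 9A F0 90 90 81 F4 81 B7 83 D7 A9.

E1 84 84 C5 B5 EC B6 9A F0 90 90 81 F4 81 B7 83 D7 A9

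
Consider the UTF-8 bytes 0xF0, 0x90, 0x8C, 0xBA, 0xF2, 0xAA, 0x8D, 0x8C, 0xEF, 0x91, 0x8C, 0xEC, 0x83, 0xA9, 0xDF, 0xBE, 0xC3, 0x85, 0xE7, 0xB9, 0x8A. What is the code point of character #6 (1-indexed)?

U+00C5

Offset 0: leading byte 0xF0 = 11110000 → 4-byte char #1 = F0 90 8C BA.
Offset 4: leading byte 0xF2 = 11110010 → 4-byte char #2 = F2 AA 8D 8C.
Offset 8: leading byte 0xEF = 11101111 → 3-byte char #3 = EF 91 8C.
Offset 11: leading byte 0xEC = 11101100 → 3-byte char #4 = EC 83 A9.
Offset 14: leading byte 0xDF = 11011111 → 2-byte char #5 = DF BE.
Offset 16: leading byte 0xC3 = 11000011 → 2-byte char #6 = C3 85.
Leading byte 0xC3 = 11000011 matches 110xxxxx → 2-byte sequence.
Byte 1: 0xC3 = 11000011, payload 00011 (5 bits).
Byte 2: 0x85 = 10000101 (10xxxxxx ✓), payload 000101.
Concatenate: 00011000101 = 0xC5 (11 bits → U+00C5).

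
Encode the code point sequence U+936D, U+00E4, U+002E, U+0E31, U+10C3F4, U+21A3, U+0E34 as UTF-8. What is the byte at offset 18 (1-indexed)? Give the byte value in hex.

0xB8

1-indexed offset 18 is 0-indexed offset 17.
U+936D → 3-byte form E9 8D AD at offsets 0–2.
U+00E4 → 2-byte form C3 A4 at offsets 3–4.
U+002E → 1-byte form 2E at offsets 5–5.
U+0E31 → 3-byte form E0 B8 B1 at offsets 6–8.
U+10C3F4 → 4-byte form F4 8C 8F B4 at offsets 9–12.
U+21A3 → 3-byte form E2 86 A3 at offsets 13–15.
U+0E34 → 3-byte form E0 B8 B4 at offsets 16–18.
Offset 17 falls in char 7's range; it's byte 2 of E0 B8 B4 = 0xB8.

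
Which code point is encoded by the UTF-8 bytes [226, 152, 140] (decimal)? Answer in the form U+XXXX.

U+260C

Leading byte 0xE2 = 11100010 matches 1110xxxx → 3-byte sequence.
Byte 1: 0xE2 = 11100010, payload 0010 (4 bits).
Byte 2: 0x98 = 10011000 (10xxxxxx ✓), payload 011000.
Byte 3: 0x8C = 10001100 (10xxxxxx ✓), payload 001100.
Concatenate: 0010011000001100 = 0x260C (16 bits → U+260C).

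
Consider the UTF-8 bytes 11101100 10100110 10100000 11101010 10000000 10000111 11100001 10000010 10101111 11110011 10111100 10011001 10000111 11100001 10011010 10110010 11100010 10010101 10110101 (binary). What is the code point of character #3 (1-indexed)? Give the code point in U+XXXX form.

U+10AF

Offset 0: leading byte 0xEC = 11101100 → 3-byte char #1 = EC A6 A0.
Offset 3: leading byte 0xEA = 11101010 → 3-byte char #2 = EA 80 87.
Offset 6: leading byte 0xE1 = 11100001 → 3-byte char #3 = E1 82 AF.
Leading byte 0xE1 = 11100001 matches 1110xxxx → 3-byte sequence.
Byte 1: 0xE1 = 11100001, payload 0001 (4 bits).
Byte 2: 0x82 = 10000010 (10xxxxxx ✓), payload 000010.
Byte 3: 0xAF = 10101111 (10xxxxxx ✓), payload 101111.
Concatenate: 0001000010101111 = 0x10AF (16 bits → U+10AF).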